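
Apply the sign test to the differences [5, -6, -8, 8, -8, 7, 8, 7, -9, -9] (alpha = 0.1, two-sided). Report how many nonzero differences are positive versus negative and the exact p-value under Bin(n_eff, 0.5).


Step 1: Discard zero differences. Original n = 10; n_eff = number of nonzero differences = 10.
Nonzero differences (with sign): +5, -6, -8, +8, -8, +7, +8, +7, -9, -9
Step 2: Count signs: positive = 5, negative = 5.
Step 3: Under H0: P(positive) = 0.5, so the number of positives S ~ Bin(10, 0.5).
Step 4: Two-sided exact p-value = sum of Bin(10,0.5) probabilities at or below the observed probability = 1.000000.
Step 5: alpha = 0.1. fail to reject H0.

n_eff = 10, pos = 5, neg = 5, p = 1.000000, fail to reject H0.


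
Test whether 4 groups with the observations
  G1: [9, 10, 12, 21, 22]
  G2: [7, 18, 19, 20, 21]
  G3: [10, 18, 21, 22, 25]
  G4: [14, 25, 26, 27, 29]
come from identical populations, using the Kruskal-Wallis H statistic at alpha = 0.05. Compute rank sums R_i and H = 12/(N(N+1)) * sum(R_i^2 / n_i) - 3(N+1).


Step 1: Combine all N = 20 observations and assign midranks.
sorted (value, group, rank): (7,G2,1), (9,G1,2), (10,G1,3.5), (10,G3,3.5), (12,G1,5), (14,G4,6), (18,G2,7.5), (18,G3,7.5), (19,G2,9), (20,G2,10), (21,G1,12), (21,G2,12), (21,G3,12), (22,G1,14.5), (22,G3,14.5), (25,G3,16.5), (25,G4,16.5), (26,G4,18), (27,G4,19), (29,G4,20)
Step 2: Sum ranks within each group.
R_1 = 37 (n_1 = 5)
R_2 = 39.5 (n_2 = 5)
R_3 = 54 (n_3 = 5)
R_4 = 79.5 (n_4 = 5)
Step 3: H = 12/(N(N+1)) * sum(R_i^2/n_i) - 3(N+1)
     = 12/(20*21) * (37^2/5 + 39.5^2/5 + 54^2/5 + 79.5^2/5) - 3*21
     = 0.028571 * 2433.1 - 63
     = 6.517143.
Step 4: Ties present; correction factor C = 1 - 48/(20^3 - 20) = 0.993985. Corrected H = 6.517143 / 0.993985 = 6.556581.
Step 5: Under H0, H ~ chi^2(3); p-value = 0.087458.
Step 6: alpha = 0.05. fail to reject H0.

H = 6.5566, df = 3, p = 0.087458, fail to reject H0.


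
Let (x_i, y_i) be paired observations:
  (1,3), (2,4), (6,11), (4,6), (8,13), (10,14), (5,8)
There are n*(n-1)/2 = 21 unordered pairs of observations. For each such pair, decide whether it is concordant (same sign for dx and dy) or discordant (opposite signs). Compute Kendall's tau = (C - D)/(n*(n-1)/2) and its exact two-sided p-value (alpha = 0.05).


Step 1: Enumerate the 21 unordered pairs (i,j) with i<j and classify each by sign(x_j-x_i) * sign(y_j-y_i).
  (1,2):dx=+1,dy=+1->C; (1,3):dx=+5,dy=+8->C; (1,4):dx=+3,dy=+3->C; (1,5):dx=+7,dy=+10->C
  (1,6):dx=+9,dy=+11->C; (1,7):dx=+4,dy=+5->C; (2,3):dx=+4,dy=+7->C; (2,4):dx=+2,dy=+2->C
  (2,5):dx=+6,dy=+9->C; (2,6):dx=+8,dy=+10->C; (2,7):dx=+3,dy=+4->C; (3,4):dx=-2,dy=-5->C
  (3,5):dx=+2,dy=+2->C; (3,6):dx=+4,dy=+3->C; (3,7):dx=-1,dy=-3->C; (4,5):dx=+4,dy=+7->C
  (4,6):dx=+6,dy=+8->C; (4,7):dx=+1,dy=+2->C; (5,6):dx=+2,dy=+1->C; (5,7):dx=-3,dy=-5->C
  (6,7):dx=-5,dy=-6->C
Step 2: C = 21, D = 0, total pairs = 21.
Step 3: tau = (C - D)/(n(n-1)/2) = (21 - 0)/21 = 1.000000.
Step 4: Exact two-sided p-value (enumerate n! = 5040 permutations of y under H0): p = 0.000397.
Step 5: alpha = 0.05. reject H0.

tau_b = 1.0000 (C=21, D=0), p = 0.000397, reject H0.


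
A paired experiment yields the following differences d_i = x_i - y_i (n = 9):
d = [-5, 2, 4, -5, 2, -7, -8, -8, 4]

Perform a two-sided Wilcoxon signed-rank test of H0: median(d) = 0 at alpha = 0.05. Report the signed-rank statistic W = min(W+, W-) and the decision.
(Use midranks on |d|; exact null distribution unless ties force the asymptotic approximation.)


Step 1: Drop any zero differences (none here) and take |d_i|.
|d| = [5, 2, 4, 5, 2, 7, 8, 8, 4]
Step 2: Midrank |d_i| (ties get averaged ranks).
ranks: |5|->5.5, |2|->1.5, |4|->3.5, |5|->5.5, |2|->1.5, |7|->7, |8|->8.5, |8|->8.5, |4|->3.5
Step 3: Attach original signs; sum ranks with positive sign and with negative sign.
W+ = 1.5 + 3.5 + 1.5 + 3.5 = 10
W- = 5.5 + 5.5 + 7 + 8.5 + 8.5 = 35
(Check: W+ + W- = 45 should equal n(n+1)/2 = 45.)
Step 4: Test statistic W = min(W+, W-) = 10.
Step 5: Ties in |d|, so use the tie-corrected normal approximation.
        E[W] = n(n+1)/4 = 9*10/4 = 22.5.
        Tie groups: |d|=2 (t=2), |d|=4 (t=2), |d|=5 (t=2), |d|=8 (t=2); sum(t^3 - t) = 24.
        Var[W] = n(n+1)(2n+1)/24 - sum(t^3-t)/48 = 1710/24 - 24/48 = 70.75.
        z = (W - E[W]) / sqrt(Var[W]) = (10 - 22.5) / 8.4113 = -1.4861.
        Two-sided p = 2*Phi(z) = 0.137254.
Step 6: alpha = 0.05. fail to reject H0.

W+ = 10, W- = 35, W = min = 10, p = 0.137254, fail to reject H0.


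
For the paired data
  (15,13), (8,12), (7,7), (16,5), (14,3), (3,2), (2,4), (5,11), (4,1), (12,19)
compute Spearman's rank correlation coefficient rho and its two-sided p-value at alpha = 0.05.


Step 1: Rank x and y separately (midranks; no ties here).
rank(x): 15->9, 8->6, 7->5, 16->10, 14->8, 3->2, 2->1, 5->4, 4->3, 12->7
rank(y): 13->9, 12->8, 7->6, 5->5, 3->3, 2->2, 4->4, 11->7, 1->1, 19->10
Step 2: d_i = R_x(i) - R_y(i); compute d_i^2.
  (9-9)^2=0, (6-8)^2=4, (5-6)^2=1, (10-5)^2=25, (8-3)^2=25, (2-2)^2=0, (1-4)^2=9, (4-7)^2=9, (3-1)^2=4, (7-10)^2=9
sum(d^2) = 86.
Step 3: rho = 1 - 6*86 / (10*(10^2 - 1)) = 1 - 516/990 = 0.478788.
Step 4: Under H0, t = rho * sqrt((n-2)/(1-rho^2)) = 1.5425 ~ t(8).
Step 5: Two-sided p-value from the t-distribution with 8 df = 0.161523.
Step 6: alpha = 0.05. fail to reject H0.

rho = 0.4788, p = 0.161523, fail to reject H0 at alpha = 0.05.


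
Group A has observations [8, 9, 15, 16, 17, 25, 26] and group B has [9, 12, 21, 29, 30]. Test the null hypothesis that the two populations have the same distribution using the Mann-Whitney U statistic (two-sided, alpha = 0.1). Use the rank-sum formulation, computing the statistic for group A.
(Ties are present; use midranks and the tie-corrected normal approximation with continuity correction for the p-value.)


Step 1: Combine and sort all 12 observations; assign midranks.
sorted (value, group): (8,X), (9,X), (9,Y), (12,Y), (15,X), (16,X), (17,X), (21,Y), (25,X), (26,X), (29,Y), (30,Y)
ranks: 8->1, 9->2.5, 9->2.5, 12->4, 15->5, 16->6, 17->7, 21->8, 25->9, 26->10, 29->11, 30->12
Step 2: Rank sum for X: R1 = 1 + 2.5 + 5 + 6 + 7 + 9 + 10 = 40.5.
Step 3: U_X = R1 - n1(n1+1)/2 = 40.5 - 7*8/2 = 40.5 - 28 = 12.5.
       U_Y = n1*n2 - U_X = 35 - 12.5 = 22.5.
Step 4: Ties are present, so use the tie-corrected normal approximation (with continuity correction) for the p-value.
Step 5: p-value = 0.464120; compare to alpha = 0.1. fail to reject H0.

U_X = 12.5, p = 0.464120, fail to reject H0 at alpha = 0.1.


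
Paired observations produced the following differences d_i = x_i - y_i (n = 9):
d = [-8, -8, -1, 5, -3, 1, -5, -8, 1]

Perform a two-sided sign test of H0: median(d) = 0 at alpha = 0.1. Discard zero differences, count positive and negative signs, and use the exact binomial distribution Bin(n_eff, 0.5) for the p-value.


Step 1: Discard zero differences. Original n = 9; n_eff = number of nonzero differences = 9.
Nonzero differences (with sign): -8, -8, -1, +5, -3, +1, -5, -8, +1
Step 2: Count signs: positive = 3, negative = 6.
Step 3: Under H0: P(positive) = 0.5, so the number of positives S ~ Bin(9, 0.5).
Step 4: Two-sided exact p-value = sum of Bin(9,0.5) probabilities at or below the observed probability = 0.507812.
Step 5: alpha = 0.1. fail to reject H0.

n_eff = 9, pos = 3, neg = 6, p = 0.507812, fail to reject H0.


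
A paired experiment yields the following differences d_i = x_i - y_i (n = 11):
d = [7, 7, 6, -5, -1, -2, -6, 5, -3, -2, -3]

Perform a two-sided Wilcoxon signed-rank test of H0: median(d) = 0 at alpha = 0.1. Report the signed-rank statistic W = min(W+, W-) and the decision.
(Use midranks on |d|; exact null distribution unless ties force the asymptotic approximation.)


Step 1: Drop any zero differences (none here) and take |d_i|.
|d| = [7, 7, 6, 5, 1, 2, 6, 5, 3, 2, 3]
Step 2: Midrank |d_i| (ties get averaged ranks).
ranks: |7|->10.5, |7|->10.5, |6|->8.5, |5|->6.5, |1|->1, |2|->2.5, |6|->8.5, |5|->6.5, |3|->4.5, |2|->2.5, |3|->4.5
Step 3: Attach original signs; sum ranks with positive sign and with negative sign.
W+ = 10.5 + 10.5 + 8.5 + 6.5 = 36
W- = 6.5 + 1 + 2.5 + 8.5 + 4.5 + 2.5 + 4.5 = 30
(Check: W+ + W- = 66 should equal n(n+1)/2 = 66.)
Step 4: Test statistic W = min(W+, W-) = 30.
Step 5: Ties in |d|, so use the tie-corrected normal approximation.
        E[W] = n(n+1)/4 = 11*12/4 = 33.
        Tie groups: |d|=2 (t=2), |d|=3 (t=2), |d|=5 (t=2), |d|=6 (t=2), |d|=7 (t=2); sum(t^3 - t) = 30.
        Var[W] = n(n+1)(2n+1)/24 - sum(t^3-t)/48 = 3036/24 - 30/48 = 125.875.
        z = (W - E[W]) / sqrt(Var[W]) = (30 - 33) / 11.2194 = -0.2674.
        Two-sided p = 2*Phi(z) = 0.789166.
Step 6: alpha = 0.1. fail to reject H0.

W+ = 36, W- = 30, W = min = 30, p = 0.789166, fail to reject H0.


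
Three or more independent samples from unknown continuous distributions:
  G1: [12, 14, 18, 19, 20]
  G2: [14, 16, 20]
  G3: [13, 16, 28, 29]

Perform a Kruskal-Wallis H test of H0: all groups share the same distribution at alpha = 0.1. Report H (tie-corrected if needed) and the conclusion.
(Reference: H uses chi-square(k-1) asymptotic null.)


Step 1: Combine all N = 12 observations and assign midranks.
sorted (value, group, rank): (12,G1,1), (13,G3,2), (14,G1,3.5), (14,G2,3.5), (16,G2,5.5), (16,G3,5.5), (18,G1,7), (19,G1,8), (20,G1,9.5), (20,G2,9.5), (28,G3,11), (29,G3,12)
Step 2: Sum ranks within each group.
R_1 = 29 (n_1 = 5)
R_2 = 18.5 (n_2 = 3)
R_3 = 30.5 (n_3 = 4)
Step 3: H = 12/(N(N+1)) * sum(R_i^2/n_i) - 3(N+1)
     = 12/(12*13) * (29^2/5 + 18.5^2/3 + 30.5^2/4) - 3*13
     = 0.076923 * 514.846 - 39
     = 0.603526.
Step 4: Ties present; correction factor C = 1 - 18/(12^3 - 12) = 0.989510. Corrected H = 0.603526 / 0.989510 = 0.609923.
Step 5: Under H0, H ~ chi^2(2); p-value = 0.737152.
Step 6: alpha = 0.1. fail to reject H0.

H = 0.6099, df = 2, p = 0.737152, fail to reject H0.


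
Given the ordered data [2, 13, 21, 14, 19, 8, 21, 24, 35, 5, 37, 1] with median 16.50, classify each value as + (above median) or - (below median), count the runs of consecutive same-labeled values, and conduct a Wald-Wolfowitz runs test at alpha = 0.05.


Step 1: Compute median = 16.50; label A = above, B = below.
Labels in order: BBABABAAABAB  (n_A = 6, n_B = 6)
Step 2: Count runs R = 9.
Step 3: Under H0 (random ordering), E[R] = 2*n_A*n_B/(n_A+n_B) + 1 = 2*6*6/12 + 1 = 7.0000.
        Var[R] = 2*n_A*n_B*(2*n_A*n_B - n_A - n_B) / ((n_A+n_B)^2 * (n_A+n_B-1)) = 4320/1584 = 2.7273.
        SD[R] = 1.6514.
Step 4: Continuity-corrected z = (R - 0.5 - E[R]) / SD[R] = (9 - 0.5 - 7.0000) / 1.6514 = 0.9083.
Step 5: Two-sided p-value via normal approximation = 2*(1 - Phi(|z|)) = 0.363722.
Step 6: alpha = 0.05. fail to reject H0.

R = 9, z = 0.9083, p = 0.363722, fail to reject H0.


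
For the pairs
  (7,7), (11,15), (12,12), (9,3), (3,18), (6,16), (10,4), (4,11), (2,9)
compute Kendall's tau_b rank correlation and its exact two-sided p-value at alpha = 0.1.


Step 1: Enumerate the 36 unordered pairs (i,j) with i<j and classify each by sign(x_j-x_i) * sign(y_j-y_i).
  (1,2):dx=+4,dy=+8->C; (1,3):dx=+5,dy=+5->C; (1,4):dx=+2,dy=-4->D; (1,5):dx=-4,dy=+11->D
  (1,6):dx=-1,dy=+9->D; (1,7):dx=+3,dy=-3->D; (1,8):dx=-3,dy=+4->D; (1,9):dx=-5,dy=+2->D
  (2,3):dx=+1,dy=-3->D; (2,4):dx=-2,dy=-12->C; (2,5):dx=-8,dy=+3->D; (2,6):dx=-5,dy=+1->D
  (2,7):dx=-1,dy=-11->C; (2,8):dx=-7,dy=-4->C; (2,9):dx=-9,dy=-6->C; (3,4):dx=-3,dy=-9->C
  (3,5):dx=-9,dy=+6->D; (3,6):dx=-6,dy=+4->D; (3,7):dx=-2,dy=-8->C; (3,8):dx=-8,dy=-1->C
  (3,9):dx=-10,dy=-3->C; (4,5):dx=-6,dy=+15->D; (4,6):dx=-3,dy=+13->D; (4,7):dx=+1,dy=+1->C
  (4,8):dx=-5,dy=+8->D; (4,9):dx=-7,dy=+6->D; (5,6):dx=+3,dy=-2->D; (5,7):dx=+7,dy=-14->D
  (5,8):dx=+1,dy=-7->D; (5,9):dx=-1,dy=-9->C; (6,7):dx=+4,dy=-12->D; (6,8):dx=-2,dy=-5->C
  (6,9):dx=-4,dy=-7->C; (7,8):dx=-6,dy=+7->D; (7,9):dx=-8,dy=+5->D; (8,9):dx=-2,dy=-2->C
Step 2: C = 15, D = 21, total pairs = 36.
Step 3: tau = (C - D)/(n(n-1)/2) = (15 - 21)/36 = -0.166667.
Step 4: Exact two-sided p-value (enumerate n! = 362880 permutations of y under H0): p = 0.612202.
Step 5: alpha = 0.1. fail to reject H0.

tau_b = -0.1667 (C=15, D=21), p = 0.612202, fail to reject H0.


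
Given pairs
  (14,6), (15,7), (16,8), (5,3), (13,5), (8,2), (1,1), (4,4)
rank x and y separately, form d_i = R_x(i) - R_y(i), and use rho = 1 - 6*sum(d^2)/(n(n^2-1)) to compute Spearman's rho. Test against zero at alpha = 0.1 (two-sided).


Step 1: Rank x and y separately (midranks; no ties here).
rank(x): 14->6, 15->7, 16->8, 5->3, 13->5, 8->4, 1->1, 4->2
rank(y): 6->6, 7->7, 8->8, 3->3, 5->5, 2->2, 1->1, 4->4
Step 2: d_i = R_x(i) - R_y(i); compute d_i^2.
  (6-6)^2=0, (7-7)^2=0, (8-8)^2=0, (3-3)^2=0, (5-5)^2=0, (4-2)^2=4, (1-1)^2=0, (2-4)^2=4
sum(d^2) = 8.
Step 3: rho = 1 - 6*8 / (8*(8^2 - 1)) = 1 - 48/504 = 0.904762.
Step 4: Under H0, t = rho * sqrt((n-2)/(1-rho^2)) = 5.2034 ~ t(6).
Step 5: Two-sided p-value from the t-distribution with 6 df = 0.002008.
Step 6: alpha = 0.1. reject H0.

rho = 0.9048, p = 0.002008, reject H0 at alpha = 0.1.


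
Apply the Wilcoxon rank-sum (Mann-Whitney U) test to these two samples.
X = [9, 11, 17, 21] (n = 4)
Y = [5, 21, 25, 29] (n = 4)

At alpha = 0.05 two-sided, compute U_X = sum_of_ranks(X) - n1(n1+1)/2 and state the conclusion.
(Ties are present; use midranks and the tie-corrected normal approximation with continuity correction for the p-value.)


Step 1: Combine and sort all 8 observations; assign midranks.
sorted (value, group): (5,Y), (9,X), (11,X), (17,X), (21,X), (21,Y), (25,Y), (29,Y)
ranks: 5->1, 9->2, 11->3, 17->4, 21->5.5, 21->5.5, 25->7, 29->8
Step 2: Rank sum for X: R1 = 2 + 3 + 4 + 5.5 = 14.5.
Step 3: U_X = R1 - n1(n1+1)/2 = 14.5 - 4*5/2 = 14.5 - 10 = 4.5.
       U_Y = n1*n2 - U_X = 16 - 4.5 = 11.5.
Step 4: Ties are present, so use the tie-corrected normal approximation (with continuity correction) for the p-value.
Step 5: p-value = 0.383630; compare to alpha = 0.05. fail to reject H0.

U_X = 4.5, p = 0.383630, fail to reject H0 at alpha = 0.05.


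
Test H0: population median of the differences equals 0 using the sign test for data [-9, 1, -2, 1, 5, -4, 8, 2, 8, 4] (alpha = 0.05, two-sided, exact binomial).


Step 1: Discard zero differences. Original n = 10; n_eff = number of nonzero differences = 10.
Nonzero differences (with sign): -9, +1, -2, +1, +5, -4, +8, +2, +8, +4
Step 2: Count signs: positive = 7, negative = 3.
Step 3: Under H0: P(positive) = 0.5, so the number of positives S ~ Bin(10, 0.5).
Step 4: Two-sided exact p-value = sum of Bin(10,0.5) probabilities at or below the observed probability = 0.343750.
Step 5: alpha = 0.05. fail to reject H0.

n_eff = 10, pos = 7, neg = 3, p = 0.343750, fail to reject H0.


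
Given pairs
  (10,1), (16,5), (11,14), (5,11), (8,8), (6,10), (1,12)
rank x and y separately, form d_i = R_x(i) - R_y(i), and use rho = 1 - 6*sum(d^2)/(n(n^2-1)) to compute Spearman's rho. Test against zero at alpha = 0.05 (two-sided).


Step 1: Rank x and y separately (midranks; no ties here).
rank(x): 10->5, 16->7, 11->6, 5->2, 8->4, 6->3, 1->1
rank(y): 1->1, 5->2, 14->7, 11->5, 8->3, 10->4, 12->6
Step 2: d_i = R_x(i) - R_y(i); compute d_i^2.
  (5-1)^2=16, (7-2)^2=25, (6-7)^2=1, (2-5)^2=9, (4-3)^2=1, (3-4)^2=1, (1-6)^2=25
sum(d^2) = 78.
Step 3: rho = 1 - 6*78 / (7*(7^2 - 1)) = 1 - 468/336 = -0.392857.
Step 4: Under H0, t = rho * sqrt((n-2)/(1-rho^2)) = -0.9553 ~ t(5).
Step 5: Two-sided p-value from the t-distribution with 5 df = 0.383317.
Step 6: alpha = 0.05. fail to reject H0.

rho = -0.3929, p = 0.383317, fail to reject H0 at alpha = 0.05.


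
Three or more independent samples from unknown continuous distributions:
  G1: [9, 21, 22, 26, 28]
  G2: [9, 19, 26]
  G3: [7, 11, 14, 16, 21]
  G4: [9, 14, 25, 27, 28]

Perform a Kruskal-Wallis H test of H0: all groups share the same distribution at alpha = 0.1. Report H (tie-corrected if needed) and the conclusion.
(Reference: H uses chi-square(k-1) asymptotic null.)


Step 1: Combine all N = 18 observations and assign midranks.
sorted (value, group, rank): (7,G3,1), (9,G1,3), (9,G2,3), (9,G4,3), (11,G3,5), (14,G3,6.5), (14,G4,6.5), (16,G3,8), (19,G2,9), (21,G1,10.5), (21,G3,10.5), (22,G1,12), (25,G4,13), (26,G1,14.5), (26,G2,14.5), (27,G4,16), (28,G1,17.5), (28,G4,17.5)
Step 2: Sum ranks within each group.
R_1 = 57.5 (n_1 = 5)
R_2 = 26.5 (n_2 = 3)
R_3 = 31 (n_3 = 5)
R_4 = 56 (n_4 = 5)
Step 3: H = 12/(N(N+1)) * sum(R_i^2/n_i) - 3(N+1)
     = 12/(18*19) * (57.5^2/5 + 26.5^2/3 + 31^2/5 + 56^2/5) - 3*19
     = 0.035088 * 1714.73 - 57
     = 3.166082.
Step 4: Ties present; correction factor C = 1 - 48/(18^3 - 18) = 0.991744. Corrected H = 3.166082 / 0.991744 = 3.192438.
Step 5: Under H0, H ~ chi^2(3); p-value = 0.362896.
Step 6: alpha = 0.1. fail to reject H0.

H = 3.1924, df = 3, p = 0.362896, fail to reject H0.


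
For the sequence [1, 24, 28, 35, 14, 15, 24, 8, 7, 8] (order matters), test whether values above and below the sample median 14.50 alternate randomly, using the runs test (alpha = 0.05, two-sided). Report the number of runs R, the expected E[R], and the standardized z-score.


Step 1: Compute median = 14.50; label A = above, B = below.
Labels in order: BAAABAABBB  (n_A = 5, n_B = 5)
Step 2: Count runs R = 5.
Step 3: Under H0 (random ordering), E[R] = 2*n_A*n_B/(n_A+n_B) + 1 = 2*5*5/10 + 1 = 6.0000.
        Var[R] = 2*n_A*n_B*(2*n_A*n_B - n_A - n_B) / ((n_A+n_B)^2 * (n_A+n_B-1)) = 2000/900 = 2.2222.
        SD[R] = 1.4907.
Step 4: Continuity-corrected z = (R + 0.5 - E[R]) / SD[R] = (5 + 0.5 - 6.0000) / 1.4907 = -0.3354.
Step 5: Two-sided p-value via normal approximation = 2*(1 - Phi(|z|)) = 0.737316.
Step 6: alpha = 0.05. fail to reject H0.

R = 5, z = -0.3354, p = 0.737316, fail to reject H0.


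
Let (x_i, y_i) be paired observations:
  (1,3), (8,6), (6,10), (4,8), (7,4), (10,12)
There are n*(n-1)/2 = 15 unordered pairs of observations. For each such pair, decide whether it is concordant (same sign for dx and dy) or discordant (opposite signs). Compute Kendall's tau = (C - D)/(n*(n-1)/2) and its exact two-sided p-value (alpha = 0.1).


Step 1: Enumerate the 15 unordered pairs (i,j) with i<j and classify each by sign(x_j-x_i) * sign(y_j-y_i).
  (1,2):dx=+7,dy=+3->C; (1,3):dx=+5,dy=+7->C; (1,4):dx=+3,dy=+5->C; (1,5):dx=+6,dy=+1->C
  (1,6):dx=+9,dy=+9->C; (2,3):dx=-2,dy=+4->D; (2,4):dx=-4,dy=+2->D; (2,5):dx=-1,dy=-2->C
  (2,6):dx=+2,dy=+6->C; (3,4):dx=-2,dy=-2->C; (3,5):dx=+1,dy=-6->D; (3,6):dx=+4,dy=+2->C
  (4,5):dx=+3,dy=-4->D; (4,6):dx=+6,dy=+4->C; (5,6):dx=+3,dy=+8->C
Step 2: C = 11, D = 4, total pairs = 15.
Step 3: tau = (C - D)/(n(n-1)/2) = (11 - 4)/15 = 0.466667.
Step 4: Exact two-sided p-value (enumerate n! = 720 permutations of y under H0): p = 0.272222.
Step 5: alpha = 0.1. fail to reject H0.

tau_b = 0.4667 (C=11, D=4), p = 0.272222, fail to reject H0.


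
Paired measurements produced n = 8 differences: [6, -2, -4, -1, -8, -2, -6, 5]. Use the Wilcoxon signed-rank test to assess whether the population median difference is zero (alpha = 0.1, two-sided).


Step 1: Drop any zero differences (none here) and take |d_i|.
|d| = [6, 2, 4, 1, 8, 2, 6, 5]
Step 2: Midrank |d_i| (ties get averaged ranks).
ranks: |6|->6.5, |2|->2.5, |4|->4, |1|->1, |8|->8, |2|->2.5, |6|->6.5, |5|->5
Step 3: Attach original signs; sum ranks with positive sign and with negative sign.
W+ = 6.5 + 5 = 11.5
W- = 2.5 + 4 + 1 + 8 + 2.5 + 6.5 = 24.5
(Check: W+ + W- = 36 should equal n(n+1)/2 = 36.)
Step 4: Test statistic W = min(W+, W-) = 11.5.
Step 5: Ties in |d|, so use the tie-corrected normal approximation.
        E[W] = n(n+1)/4 = 8*9/4 = 18.
        Tie groups: |d|=2 (t=2), |d|=6 (t=2); sum(t^3 - t) = 12.
        Var[W] = n(n+1)(2n+1)/24 - sum(t^3-t)/48 = 1224/24 - 12/48 = 50.75.
        z = (W - E[W]) / sqrt(Var[W]) = (11.5 - 18) / 7.1239 = -0.9124.
        Two-sided p = 2*Phi(z) = 0.361547.
Step 6: alpha = 0.1. fail to reject H0.

W+ = 11.5, W- = 24.5, W = min = 11.5, p = 0.361547, fail to reject H0.


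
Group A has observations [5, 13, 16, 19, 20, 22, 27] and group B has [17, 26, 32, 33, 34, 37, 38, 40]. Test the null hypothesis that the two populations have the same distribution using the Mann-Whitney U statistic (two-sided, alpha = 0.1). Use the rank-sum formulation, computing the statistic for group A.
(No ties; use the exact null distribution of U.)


Step 1: Combine and sort all 15 observations; assign midranks.
sorted (value, group): (5,X), (13,X), (16,X), (17,Y), (19,X), (20,X), (22,X), (26,Y), (27,X), (32,Y), (33,Y), (34,Y), (37,Y), (38,Y), (40,Y)
ranks: 5->1, 13->2, 16->3, 17->4, 19->5, 20->6, 22->7, 26->8, 27->9, 32->10, 33->11, 34->12, 37->13, 38->14, 40->15
Step 2: Rank sum for X: R1 = 1 + 2 + 3 + 5 + 6 + 7 + 9 = 33.
Step 3: U_X = R1 - n1(n1+1)/2 = 33 - 7*8/2 = 33 - 28 = 5.
       U_Y = n1*n2 - U_X = 56 - 5 = 51.
Step 4: No ties, so the exact null distribution of U (based on enumerating the C(15,7) = 6435 equally likely rank assignments) gives the two-sided p-value.
Step 5: p-value = 0.005905; compare to alpha = 0.1. reject H0.

U_X = 5, p = 0.005905, reject H0 at alpha = 0.1.


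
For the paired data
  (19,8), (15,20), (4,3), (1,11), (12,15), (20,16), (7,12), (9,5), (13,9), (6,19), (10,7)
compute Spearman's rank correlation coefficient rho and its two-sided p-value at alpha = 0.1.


Step 1: Rank x and y separately (midranks; no ties here).
rank(x): 19->10, 15->9, 4->2, 1->1, 12->7, 20->11, 7->4, 9->5, 13->8, 6->3, 10->6
rank(y): 8->4, 20->11, 3->1, 11->6, 15->8, 16->9, 12->7, 5->2, 9->5, 19->10, 7->3
Step 2: d_i = R_x(i) - R_y(i); compute d_i^2.
  (10-4)^2=36, (9-11)^2=4, (2-1)^2=1, (1-6)^2=25, (7-8)^2=1, (11-9)^2=4, (4-7)^2=9, (5-2)^2=9, (8-5)^2=9, (3-10)^2=49, (6-3)^2=9
sum(d^2) = 156.
Step 3: rho = 1 - 6*156 / (11*(11^2 - 1)) = 1 - 936/1320 = 0.290909.
Step 4: Under H0, t = rho * sqrt((n-2)/(1-rho^2)) = 0.9122 ~ t(9).
Step 5: Two-sided p-value from the t-distribution with 9 df = 0.385457.
Step 6: alpha = 0.1. fail to reject H0.

rho = 0.2909, p = 0.385457, fail to reject H0 at alpha = 0.1.


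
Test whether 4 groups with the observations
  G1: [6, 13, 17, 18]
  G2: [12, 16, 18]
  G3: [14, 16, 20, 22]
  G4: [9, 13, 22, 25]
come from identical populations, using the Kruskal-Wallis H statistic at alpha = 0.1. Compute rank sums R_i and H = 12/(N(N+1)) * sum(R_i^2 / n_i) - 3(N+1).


Step 1: Combine all N = 15 observations and assign midranks.
sorted (value, group, rank): (6,G1,1), (9,G4,2), (12,G2,3), (13,G1,4.5), (13,G4,4.5), (14,G3,6), (16,G2,7.5), (16,G3,7.5), (17,G1,9), (18,G1,10.5), (18,G2,10.5), (20,G3,12), (22,G3,13.5), (22,G4,13.5), (25,G4,15)
Step 2: Sum ranks within each group.
R_1 = 25 (n_1 = 4)
R_2 = 21 (n_2 = 3)
R_3 = 39 (n_3 = 4)
R_4 = 35 (n_4 = 4)
Step 3: H = 12/(N(N+1)) * sum(R_i^2/n_i) - 3(N+1)
     = 12/(15*16) * (25^2/4 + 21^2/3 + 39^2/4 + 35^2/4) - 3*16
     = 0.050000 * 989.75 - 48
     = 1.487500.
Step 4: Ties present; correction factor C = 1 - 24/(15^3 - 15) = 0.992857. Corrected H = 1.487500 / 0.992857 = 1.498201.
Step 5: Under H0, H ~ chi^2(3); p-value = 0.682685.
Step 6: alpha = 0.1. fail to reject H0.

H = 1.4982, df = 3, p = 0.682685, fail to reject H0.


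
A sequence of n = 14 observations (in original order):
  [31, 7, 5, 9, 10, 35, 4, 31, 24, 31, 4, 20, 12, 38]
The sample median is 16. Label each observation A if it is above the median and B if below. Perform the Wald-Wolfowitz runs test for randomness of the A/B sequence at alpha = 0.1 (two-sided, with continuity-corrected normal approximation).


Step 1: Compute median = 16; label A = above, B = below.
Labels in order: ABBBBABAAABABA  (n_A = 7, n_B = 7)
Step 2: Count runs R = 9.
Step 3: Under H0 (random ordering), E[R] = 2*n_A*n_B/(n_A+n_B) + 1 = 2*7*7/14 + 1 = 8.0000.
        Var[R] = 2*n_A*n_B*(2*n_A*n_B - n_A - n_B) / ((n_A+n_B)^2 * (n_A+n_B-1)) = 8232/2548 = 3.2308.
        SD[R] = 1.7974.
Step 4: Continuity-corrected z = (R - 0.5 - E[R]) / SD[R] = (9 - 0.5 - 8.0000) / 1.7974 = 0.2782.
Step 5: Two-sided p-value via normal approximation = 2*(1 - Phi(|z|)) = 0.780879.
Step 6: alpha = 0.1. fail to reject H0.

R = 9, z = 0.2782, p = 0.780879, fail to reject H0.


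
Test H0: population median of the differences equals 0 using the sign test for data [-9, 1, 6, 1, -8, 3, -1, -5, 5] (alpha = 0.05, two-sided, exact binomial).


Step 1: Discard zero differences. Original n = 9; n_eff = number of nonzero differences = 9.
Nonzero differences (with sign): -9, +1, +6, +1, -8, +3, -1, -5, +5
Step 2: Count signs: positive = 5, negative = 4.
Step 3: Under H0: P(positive) = 0.5, so the number of positives S ~ Bin(9, 0.5).
Step 4: Two-sided exact p-value = sum of Bin(9,0.5) probabilities at or below the observed probability = 1.000000.
Step 5: alpha = 0.05. fail to reject H0.

n_eff = 9, pos = 5, neg = 4, p = 1.000000, fail to reject H0.


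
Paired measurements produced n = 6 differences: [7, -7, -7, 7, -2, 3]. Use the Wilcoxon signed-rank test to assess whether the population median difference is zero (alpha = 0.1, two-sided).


Step 1: Drop any zero differences (none here) and take |d_i|.
|d| = [7, 7, 7, 7, 2, 3]
Step 2: Midrank |d_i| (ties get averaged ranks).
ranks: |7|->4.5, |7|->4.5, |7|->4.5, |7|->4.5, |2|->1, |3|->2
Step 3: Attach original signs; sum ranks with positive sign and with negative sign.
W+ = 4.5 + 4.5 + 2 = 11
W- = 4.5 + 4.5 + 1 = 10
(Check: W+ + W- = 21 should equal n(n+1)/2 = 21.)
Step 4: Test statistic W = min(W+, W-) = 10.
Step 5: Ties in |d|, so use the tie-corrected normal approximation.
        E[W] = n(n+1)/4 = 6*7/4 = 10.5.
        Tie groups: |d|=7 (t=4); sum(t^3 - t) = 60.
        Var[W] = n(n+1)(2n+1)/24 - sum(t^3-t)/48 = 546/24 - 60/48 = 21.5.
        z = (W - E[W]) / sqrt(Var[W]) = (10 - 10.5) / 4.6368 = -0.1078.
        Two-sided p = 2*Phi(z) = 0.914128.
Step 6: alpha = 0.1. fail to reject H0.

W+ = 11, W- = 10, W = min = 10, p = 0.914128, fail to reject H0.


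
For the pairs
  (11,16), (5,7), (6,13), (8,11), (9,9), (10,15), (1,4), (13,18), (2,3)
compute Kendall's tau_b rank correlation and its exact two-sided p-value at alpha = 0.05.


Step 1: Enumerate the 36 unordered pairs (i,j) with i<j and classify each by sign(x_j-x_i) * sign(y_j-y_i).
  (1,2):dx=-6,dy=-9->C; (1,3):dx=-5,dy=-3->C; (1,4):dx=-3,dy=-5->C; (1,5):dx=-2,dy=-7->C
  (1,6):dx=-1,dy=-1->C; (1,7):dx=-10,dy=-12->C; (1,8):dx=+2,dy=+2->C; (1,9):dx=-9,dy=-13->C
  (2,3):dx=+1,dy=+6->C; (2,4):dx=+3,dy=+4->C; (2,5):dx=+4,dy=+2->C; (2,6):dx=+5,dy=+8->C
  (2,7):dx=-4,dy=-3->C; (2,8):dx=+8,dy=+11->C; (2,9):dx=-3,dy=-4->C; (3,4):dx=+2,dy=-2->D
  (3,5):dx=+3,dy=-4->D; (3,6):dx=+4,dy=+2->C; (3,7):dx=-5,dy=-9->C; (3,8):dx=+7,dy=+5->C
  (3,9):dx=-4,dy=-10->C; (4,5):dx=+1,dy=-2->D; (4,6):dx=+2,dy=+4->C; (4,7):dx=-7,dy=-7->C
  (4,8):dx=+5,dy=+7->C; (4,9):dx=-6,dy=-8->C; (5,6):dx=+1,dy=+6->C; (5,7):dx=-8,dy=-5->C
  (5,8):dx=+4,dy=+9->C; (5,9):dx=-7,dy=-6->C; (6,7):dx=-9,dy=-11->C; (6,8):dx=+3,dy=+3->C
  (6,9):dx=-8,dy=-12->C; (7,8):dx=+12,dy=+14->C; (7,9):dx=+1,dy=-1->D; (8,9):dx=-11,dy=-15->C
Step 2: C = 32, D = 4, total pairs = 36.
Step 3: tau = (C - D)/(n(n-1)/2) = (32 - 4)/36 = 0.777778.
Step 4: Exact two-sided p-value (enumerate n! = 362880 permutations of y under H0): p = 0.002425.
Step 5: alpha = 0.05. reject H0.

tau_b = 0.7778 (C=32, D=4), p = 0.002425, reject H0.


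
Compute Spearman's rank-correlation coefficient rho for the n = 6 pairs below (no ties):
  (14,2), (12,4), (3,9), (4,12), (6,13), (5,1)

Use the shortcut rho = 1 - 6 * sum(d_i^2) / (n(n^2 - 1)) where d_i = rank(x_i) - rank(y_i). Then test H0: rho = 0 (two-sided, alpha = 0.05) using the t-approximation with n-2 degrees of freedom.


Step 1: Rank x and y separately (midranks; no ties here).
rank(x): 14->6, 12->5, 3->1, 4->2, 6->4, 5->3
rank(y): 2->2, 4->3, 9->4, 12->5, 13->6, 1->1
Step 2: d_i = R_x(i) - R_y(i); compute d_i^2.
  (6-2)^2=16, (5-3)^2=4, (1-4)^2=9, (2-5)^2=9, (4-6)^2=4, (3-1)^2=4
sum(d^2) = 46.
Step 3: rho = 1 - 6*46 / (6*(6^2 - 1)) = 1 - 276/210 = -0.314286.
Step 4: Under H0, t = rho * sqrt((n-2)/(1-rho^2)) = -0.6621 ~ t(4).
Step 5: Two-sided p-value from the t-distribution with 4 df = 0.544093.
Step 6: alpha = 0.05. fail to reject H0.

rho = -0.3143, p = 0.544093, fail to reject H0 at alpha = 0.05.


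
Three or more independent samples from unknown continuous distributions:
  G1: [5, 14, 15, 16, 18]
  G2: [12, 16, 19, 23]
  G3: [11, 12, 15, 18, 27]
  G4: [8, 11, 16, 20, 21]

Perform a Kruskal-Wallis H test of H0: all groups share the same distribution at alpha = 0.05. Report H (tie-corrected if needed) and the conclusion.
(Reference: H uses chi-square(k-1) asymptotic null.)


Step 1: Combine all N = 19 observations and assign midranks.
sorted (value, group, rank): (5,G1,1), (8,G4,2), (11,G3,3.5), (11,G4,3.5), (12,G2,5.5), (12,G3,5.5), (14,G1,7), (15,G1,8.5), (15,G3,8.5), (16,G1,11), (16,G2,11), (16,G4,11), (18,G1,13.5), (18,G3,13.5), (19,G2,15), (20,G4,16), (21,G4,17), (23,G2,18), (27,G3,19)
Step 2: Sum ranks within each group.
R_1 = 41 (n_1 = 5)
R_2 = 49.5 (n_2 = 4)
R_3 = 50 (n_3 = 5)
R_4 = 49.5 (n_4 = 5)
Step 3: H = 12/(N(N+1)) * sum(R_i^2/n_i) - 3(N+1)
     = 12/(19*20) * (41^2/5 + 49.5^2/4 + 50^2/5 + 49.5^2/5) - 3*20
     = 0.031579 * 1938.81 - 60
     = 1.225658.
Step 4: Ties present; correction factor C = 1 - 48/(19^3 - 19) = 0.992982. Corrected H = 1.225658 / 0.992982 = 1.234320.
Step 5: Under H0, H ~ chi^2(3); p-value = 0.744785.
Step 6: alpha = 0.05. fail to reject H0.

H = 1.2343, df = 3, p = 0.744785, fail to reject H0.


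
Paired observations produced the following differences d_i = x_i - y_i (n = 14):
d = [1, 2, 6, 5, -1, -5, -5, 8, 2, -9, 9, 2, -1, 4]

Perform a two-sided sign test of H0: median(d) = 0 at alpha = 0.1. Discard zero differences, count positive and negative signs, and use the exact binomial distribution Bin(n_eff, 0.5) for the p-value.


Step 1: Discard zero differences. Original n = 14; n_eff = number of nonzero differences = 14.
Nonzero differences (with sign): +1, +2, +6, +5, -1, -5, -5, +8, +2, -9, +9, +2, -1, +4
Step 2: Count signs: positive = 9, negative = 5.
Step 3: Under H0: P(positive) = 0.5, so the number of positives S ~ Bin(14, 0.5).
Step 4: Two-sided exact p-value = sum of Bin(14,0.5) probabilities at or below the observed probability = 0.423950.
Step 5: alpha = 0.1. fail to reject H0.

n_eff = 14, pos = 9, neg = 5, p = 0.423950, fail to reject H0.


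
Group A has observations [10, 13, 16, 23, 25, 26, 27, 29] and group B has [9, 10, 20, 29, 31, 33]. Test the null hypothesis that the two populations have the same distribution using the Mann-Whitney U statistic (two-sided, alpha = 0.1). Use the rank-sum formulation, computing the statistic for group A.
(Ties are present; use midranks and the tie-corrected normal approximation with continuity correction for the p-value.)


Step 1: Combine and sort all 14 observations; assign midranks.
sorted (value, group): (9,Y), (10,X), (10,Y), (13,X), (16,X), (20,Y), (23,X), (25,X), (26,X), (27,X), (29,X), (29,Y), (31,Y), (33,Y)
ranks: 9->1, 10->2.5, 10->2.5, 13->4, 16->5, 20->6, 23->7, 25->8, 26->9, 27->10, 29->11.5, 29->11.5, 31->13, 33->14
Step 2: Rank sum for X: R1 = 2.5 + 4 + 5 + 7 + 8 + 9 + 10 + 11.5 = 57.
Step 3: U_X = R1 - n1(n1+1)/2 = 57 - 8*9/2 = 57 - 36 = 21.
       U_Y = n1*n2 - U_X = 48 - 21 = 27.
Step 4: Ties are present, so use the tie-corrected normal approximation (with continuity correction) for the p-value.
Step 5: p-value = 0.746347; compare to alpha = 0.1. fail to reject H0.

U_X = 21, p = 0.746347, fail to reject H0 at alpha = 0.1.


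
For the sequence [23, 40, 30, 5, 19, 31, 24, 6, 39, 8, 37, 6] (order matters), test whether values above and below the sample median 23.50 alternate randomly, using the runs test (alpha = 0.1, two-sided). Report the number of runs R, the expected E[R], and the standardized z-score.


Step 1: Compute median = 23.50; label A = above, B = below.
Labels in order: BAABBAABABAB  (n_A = 6, n_B = 6)
Step 2: Count runs R = 9.
Step 3: Under H0 (random ordering), E[R] = 2*n_A*n_B/(n_A+n_B) + 1 = 2*6*6/12 + 1 = 7.0000.
        Var[R] = 2*n_A*n_B*(2*n_A*n_B - n_A - n_B) / ((n_A+n_B)^2 * (n_A+n_B-1)) = 4320/1584 = 2.7273.
        SD[R] = 1.6514.
Step 4: Continuity-corrected z = (R - 0.5 - E[R]) / SD[R] = (9 - 0.5 - 7.0000) / 1.6514 = 0.9083.
Step 5: Two-sided p-value via normal approximation = 2*(1 - Phi(|z|)) = 0.363722.
Step 6: alpha = 0.1. fail to reject H0.

R = 9, z = 0.9083, p = 0.363722, fail to reject H0.


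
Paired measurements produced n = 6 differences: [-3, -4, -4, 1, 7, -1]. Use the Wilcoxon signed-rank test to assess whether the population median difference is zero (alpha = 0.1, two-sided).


Step 1: Drop any zero differences (none here) and take |d_i|.
|d| = [3, 4, 4, 1, 7, 1]
Step 2: Midrank |d_i| (ties get averaged ranks).
ranks: |3|->3, |4|->4.5, |4|->4.5, |1|->1.5, |7|->6, |1|->1.5
Step 3: Attach original signs; sum ranks with positive sign and with negative sign.
W+ = 1.5 + 6 = 7.5
W- = 3 + 4.5 + 4.5 + 1.5 = 13.5
(Check: W+ + W- = 21 should equal n(n+1)/2 = 21.)
Step 4: Test statistic W = min(W+, W-) = 7.5.
Step 5: Ties in |d|, so use the tie-corrected normal approximation.
        E[W] = n(n+1)/4 = 6*7/4 = 10.5.
        Tie groups: |d|=1 (t=2), |d|=4 (t=2); sum(t^3 - t) = 12.
        Var[W] = n(n+1)(2n+1)/24 - sum(t^3-t)/48 = 546/24 - 12/48 = 22.5.
        z = (W - E[W]) / sqrt(Var[W]) = (7.5 - 10.5) / 4.7434 = -0.6325.
        Two-sided p = 2*Phi(z) = 0.527089.
Step 6: alpha = 0.1. fail to reject H0.

W+ = 7.5, W- = 13.5, W = min = 7.5, p = 0.527089, fail to reject H0.


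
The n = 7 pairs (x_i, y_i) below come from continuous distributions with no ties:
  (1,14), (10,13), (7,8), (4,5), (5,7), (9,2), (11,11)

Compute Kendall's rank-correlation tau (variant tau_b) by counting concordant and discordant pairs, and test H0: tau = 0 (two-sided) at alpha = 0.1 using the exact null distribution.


Step 1: Enumerate the 21 unordered pairs (i,j) with i<j and classify each by sign(x_j-x_i) * sign(y_j-y_i).
  (1,2):dx=+9,dy=-1->D; (1,3):dx=+6,dy=-6->D; (1,4):dx=+3,dy=-9->D; (1,5):dx=+4,dy=-7->D
  (1,6):dx=+8,dy=-12->D; (1,7):dx=+10,dy=-3->D; (2,3):dx=-3,dy=-5->C; (2,4):dx=-6,dy=-8->C
  (2,5):dx=-5,dy=-6->C; (2,6):dx=-1,dy=-11->C; (2,7):dx=+1,dy=-2->D; (3,4):dx=-3,dy=-3->C
  (3,5):dx=-2,dy=-1->C; (3,6):dx=+2,dy=-6->D; (3,7):dx=+4,dy=+3->C; (4,5):dx=+1,dy=+2->C
  (4,6):dx=+5,dy=-3->D; (4,7):dx=+7,dy=+6->C; (5,6):dx=+4,dy=-5->D; (5,7):dx=+6,dy=+4->C
  (6,7):dx=+2,dy=+9->C
Step 2: C = 11, D = 10, total pairs = 21.
Step 3: tau = (C - D)/(n(n-1)/2) = (11 - 10)/21 = 0.047619.
Step 4: Exact two-sided p-value (enumerate n! = 5040 permutations of y under H0): p = 1.000000.
Step 5: alpha = 0.1. fail to reject H0.

tau_b = 0.0476 (C=11, D=10), p = 1.000000, fail to reject H0.


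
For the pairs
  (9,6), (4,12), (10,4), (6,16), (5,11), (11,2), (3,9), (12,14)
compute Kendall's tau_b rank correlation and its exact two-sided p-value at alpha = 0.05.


Step 1: Enumerate the 28 unordered pairs (i,j) with i<j and classify each by sign(x_j-x_i) * sign(y_j-y_i).
  (1,2):dx=-5,dy=+6->D; (1,3):dx=+1,dy=-2->D; (1,4):dx=-3,dy=+10->D; (1,5):dx=-4,dy=+5->D
  (1,6):dx=+2,dy=-4->D; (1,7):dx=-6,dy=+3->D; (1,8):dx=+3,dy=+8->C; (2,3):dx=+6,dy=-8->D
  (2,4):dx=+2,dy=+4->C; (2,5):dx=+1,dy=-1->D; (2,6):dx=+7,dy=-10->D; (2,7):dx=-1,dy=-3->C
  (2,8):dx=+8,dy=+2->C; (3,4):dx=-4,dy=+12->D; (3,5):dx=-5,dy=+7->D; (3,6):dx=+1,dy=-2->D
  (3,7):dx=-7,dy=+5->D; (3,8):dx=+2,dy=+10->C; (4,5):dx=-1,dy=-5->C; (4,6):dx=+5,dy=-14->D
  (4,7):dx=-3,dy=-7->C; (4,8):dx=+6,dy=-2->D; (5,6):dx=+6,dy=-9->D; (5,7):dx=-2,dy=-2->C
  (5,8):dx=+7,dy=+3->C; (6,7):dx=-8,dy=+7->D; (6,8):dx=+1,dy=+12->C; (7,8):dx=+9,dy=+5->C
Step 2: C = 11, D = 17, total pairs = 28.
Step 3: tau = (C - D)/(n(n-1)/2) = (11 - 17)/28 = -0.214286.
Step 4: Exact two-sided p-value (enumerate n! = 40320 permutations of y under H0): p = 0.548413.
Step 5: alpha = 0.05. fail to reject H0.

tau_b = -0.2143 (C=11, D=17), p = 0.548413, fail to reject H0.


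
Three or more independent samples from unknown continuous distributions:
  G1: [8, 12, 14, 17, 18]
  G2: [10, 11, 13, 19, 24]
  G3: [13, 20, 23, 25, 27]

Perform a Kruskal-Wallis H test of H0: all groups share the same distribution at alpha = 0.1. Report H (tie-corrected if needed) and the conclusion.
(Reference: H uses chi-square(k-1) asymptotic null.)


Step 1: Combine all N = 15 observations and assign midranks.
sorted (value, group, rank): (8,G1,1), (10,G2,2), (11,G2,3), (12,G1,4), (13,G2,5.5), (13,G3,5.5), (14,G1,7), (17,G1,8), (18,G1,9), (19,G2,10), (20,G3,11), (23,G3,12), (24,G2,13), (25,G3,14), (27,G3,15)
Step 2: Sum ranks within each group.
R_1 = 29 (n_1 = 5)
R_2 = 33.5 (n_2 = 5)
R_3 = 57.5 (n_3 = 5)
Step 3: H = 12/(N(N+1)) * sum(R_i^2/n_i) - 3(N+1)
     = 12/(15*16) * (29^2/5 + 33.5^2/5 + 57.5^2/5) - 3*16
     = 0.050000 * 1053.9 - 48
     = 4.695000.
Step 4: Ties present; correction factor C = 1 - 6/(15^3 - 15) = 0.998214. Corrected H = 4.695000 / 0.998214 = 4.703399.
Step 5: Under H0, H ~ chi^2(2); p-value = 0.095207.
Step 6: alpha = 0.1. reject H0.

H = 4.7034, df = 2, p = 0.095207, reject H0.


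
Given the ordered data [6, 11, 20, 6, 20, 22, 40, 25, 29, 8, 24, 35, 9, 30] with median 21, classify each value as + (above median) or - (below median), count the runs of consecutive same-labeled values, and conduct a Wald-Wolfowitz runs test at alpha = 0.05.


Step 1: Compute median = 21; label A = above, B = below.
Labels in order: BBBBBAAAABAABA  (n_A = 7, n_B = 7)
Step 2: Count runs R = 6.
Step 3: Under H0 (random ordering), E[R] = 2*n_A*n_B/(n_A+n_B) + 1 = 2*7*7/14 + 1 = 8.0000.
        Var[R] = 2*n_A*n_B*(2*n_A*n_B - n_A - n_B) / ((n_A+n_B)^2 * (n_A+n_B-1)) = 8232/2548 = 3.2308.
        SD[R] = 1.7974.
Step 4: Continuity-corrected z = (R + 0.5 - E[R]) / SD[R] = (6 + 0.5 - 8.0000) / 1.7974 = -0.8345.
Step 5: Two-sided p-value via normal approximation = 2*(1 - Phi(|z|)) = 0.403986.
Step 6: alpha = 0.05. fail to reject H0.

R = 6, z = -0.8345, p = 0.403986, fail to reject H0.


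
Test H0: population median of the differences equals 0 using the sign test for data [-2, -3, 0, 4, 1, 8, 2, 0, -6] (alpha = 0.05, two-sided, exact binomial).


Step 1: Discard zero differences. Original n = 9; n_eff = number of nonzero differences = 7.
Nonzero differences (with sign): -2, -3, +4, +1, +8, +2, -6
Step 2: Count signs: positive = 4, negative = 3.
Step 3: Under H0: P(positive) = 0.5, so the number of positives S ~ Bin(7, 0.5).
Step 4: Two-sided exact p-value = sum of Bin(7,0.5) probabilities at or below the observed probability = 1.000000.
Step 5: alpha = 0.05. fail to reject H0.

n_eff = 7, pos = 4, neg = 3, p = 1.000000, fail to reject H0.


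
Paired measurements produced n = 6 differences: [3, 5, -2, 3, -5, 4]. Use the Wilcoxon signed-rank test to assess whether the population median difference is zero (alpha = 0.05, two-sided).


Step 1: Drop any zero differences (none here) and take |d_i|.
|d| = [3, 5, 2, 3, 5, 4]
Step 2: Midrank |d_i| (ties get averaged ranks).
ranks: |3|->2.5, |5|->5.5, |2|->1, |3|->2.5, |5|->5.5, |4|->4
Step 3: Attach original signs; sum ranks with positive sign and with negative sign.
W+ = 2.5 + 5.5 + 2.5 + 4 = 14.5
W- = 1 + 5.5 = 6.5
(Check: W+ + W- = 21 should equal n(n+1)/2 = 21.)
Step 4: Test statistic W = min(W+, W-) = 6.5.
Step 5: Ties in |d|, so use the tie-corrected normal approximation.
        E[W] = n(n+1)/4 = 6*7/4 = 10.5.
        Tie groups: |d|=3 (t=2), |d|=5 (t=2); sum(t^3 - t) = 12.
        Var[W] = n(n+1)(2n+1)/24 - sum(t^3-t)/48 = 546/24 - 12/48 = 22.5.
        z = (W - E[W]) / sqrt(Var[W]) = (6.5 - 10.5) / 4.7434 = -0.8433.
        Two-sided p = 2*Phi(z) = 0.399075.
Step 6: alpha = 0.05. fail to reject H0.

W+ = 14.5, W- = 6.5, W = min = 6.5, p = 0.399075, fail to reject H0.


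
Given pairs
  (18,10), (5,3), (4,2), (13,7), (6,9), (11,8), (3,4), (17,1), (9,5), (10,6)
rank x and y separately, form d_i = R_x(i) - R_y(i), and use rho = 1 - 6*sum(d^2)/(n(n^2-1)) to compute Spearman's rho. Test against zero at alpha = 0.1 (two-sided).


Step 1: Rank x and y separately (midranks; no ties here).
rank(x): 18->10, 5->3, 4->2, 13->8, 6->4, 11->7, 3->1, 17->9, 9->5, 10->6
rank(y): 10->10, 3->3, 2->2, 7->7, 9->9, 8->8, 4->4, 1->1, 5->5, 6->6
Step 2: d_i = R_x(i) - R_y(i); compute d_i^2.
  (10-10)^2=0, (3-3)^2=0, (2-2)^2=0, (8-7)^2=1, (4-9)^2=25, (7-8)^2=1, (1-4)^2=9, (9-1)^2=64, (5-5)^2=0, (6-6)^2=0
sum(d^2) = 100.
Step 3: rho = 1 - 6*100 / (10*(10^2 - 1)) = 1 - 600/990 = 0.393939.
Step 4: Under H0, t = rho * sqrt((n-2)/(1-rho^2)) = 1.2123 ~ t(8).
Step 5: Two-sided p-value from the t-distribution with 8 df = 0.259998.
Step 6: alpha = 0.1. fail to reject H0.

rho = 0.3939, p = 0.259998, fail to reject H0 at alpha = 0.1.
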